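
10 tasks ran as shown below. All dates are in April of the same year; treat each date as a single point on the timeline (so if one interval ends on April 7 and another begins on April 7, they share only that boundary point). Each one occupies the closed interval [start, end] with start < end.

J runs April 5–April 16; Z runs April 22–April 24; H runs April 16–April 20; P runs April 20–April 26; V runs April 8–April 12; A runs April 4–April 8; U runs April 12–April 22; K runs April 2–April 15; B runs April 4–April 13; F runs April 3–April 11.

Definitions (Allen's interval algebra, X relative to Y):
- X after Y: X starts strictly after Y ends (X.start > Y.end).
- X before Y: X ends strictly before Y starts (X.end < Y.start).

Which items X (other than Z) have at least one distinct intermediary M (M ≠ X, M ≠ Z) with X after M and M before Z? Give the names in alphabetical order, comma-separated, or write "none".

H, P, U

Target Z = [April 22, April 24].
Intermediaries M with M before Z: A, B, F, H, J, K, V.
Via A — items with X after A: H, P, U.
Via B — items with X after B: H, P.
Via F — items with X after F: H, P, U.
Via H — items with X after H: none.
Via J — items with X after J: P.
Via K — items with X after K: H, P.
Via V — items with X after V: H, P.
Union: H, P, U.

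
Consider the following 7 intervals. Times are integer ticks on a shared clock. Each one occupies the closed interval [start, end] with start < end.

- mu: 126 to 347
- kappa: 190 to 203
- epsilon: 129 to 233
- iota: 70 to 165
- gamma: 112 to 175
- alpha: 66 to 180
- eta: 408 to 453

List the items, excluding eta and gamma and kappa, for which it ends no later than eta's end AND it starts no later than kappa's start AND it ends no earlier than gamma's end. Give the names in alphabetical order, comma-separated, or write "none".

alpha, epsilon, mu

Conditions: its end is no later than eta's end (X.end <= 453) AND its start is no later than kappa's start (X.start <= 190) AND its end is no earlier than gamma's end (X.end >= 175).
alpha: end 180 <= 453? ✓; start 66 <= 190? ✓; end 180 >= 175? ✓ → yes.
epsilon: end 233 <= 453? ✓; start 129 <= 190? ✓; end 233 >= 175? ✓ → yes.
iota: end 165 <= 453? ✓; start 70 <= 190? ✓; end 165 >= 175? ✗ → no.
mu: end 347 <= 453? ✓; start 126 <= 190? ✓; end 347 >= 175? ✓ → yes.
Result: alpha, epsilon, mu.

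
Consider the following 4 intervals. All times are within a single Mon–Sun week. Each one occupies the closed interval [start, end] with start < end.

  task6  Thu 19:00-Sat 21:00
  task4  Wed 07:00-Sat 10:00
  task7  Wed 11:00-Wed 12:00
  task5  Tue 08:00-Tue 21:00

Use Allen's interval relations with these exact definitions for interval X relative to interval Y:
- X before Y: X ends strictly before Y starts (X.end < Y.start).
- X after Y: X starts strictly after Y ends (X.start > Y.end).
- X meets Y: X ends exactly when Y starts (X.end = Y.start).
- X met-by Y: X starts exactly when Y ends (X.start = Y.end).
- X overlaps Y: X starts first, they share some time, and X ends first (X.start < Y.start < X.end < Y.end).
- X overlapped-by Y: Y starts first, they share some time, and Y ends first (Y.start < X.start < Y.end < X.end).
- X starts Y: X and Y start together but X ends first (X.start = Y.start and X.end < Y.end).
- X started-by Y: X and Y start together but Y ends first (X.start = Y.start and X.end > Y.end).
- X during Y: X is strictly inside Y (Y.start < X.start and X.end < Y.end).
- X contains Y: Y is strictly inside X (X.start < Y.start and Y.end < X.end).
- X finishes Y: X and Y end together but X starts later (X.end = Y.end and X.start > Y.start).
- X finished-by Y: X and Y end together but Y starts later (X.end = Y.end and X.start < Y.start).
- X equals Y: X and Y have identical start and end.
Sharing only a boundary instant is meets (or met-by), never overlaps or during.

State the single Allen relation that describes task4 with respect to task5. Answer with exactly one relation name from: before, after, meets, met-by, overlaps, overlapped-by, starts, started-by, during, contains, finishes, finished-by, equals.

after

task4 = [Wed 07:00, Sat 10:00]; task5 = [Tue 08:00, Tue 21:00].
Compare endpoints: task4.start > task5.start, task4.start > task5.end, task4.end > task5.start, task4.end > task5.end.
That pattern is 'after'.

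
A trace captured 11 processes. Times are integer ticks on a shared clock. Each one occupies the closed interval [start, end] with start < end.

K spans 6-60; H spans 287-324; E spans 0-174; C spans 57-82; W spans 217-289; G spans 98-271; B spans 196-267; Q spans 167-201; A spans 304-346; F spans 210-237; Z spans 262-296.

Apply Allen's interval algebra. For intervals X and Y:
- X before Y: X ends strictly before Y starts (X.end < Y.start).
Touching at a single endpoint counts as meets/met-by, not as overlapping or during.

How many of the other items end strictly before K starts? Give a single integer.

0

Target K = [6, 60].
A [304, 346] → after → no.
B [196, 267] → after → no.
C [57, 82] → overlapped-by → no.
E [0, 174] → contains → no.
F [210, 237] → after → no.
G [98, 271] → after → no.
H [287, 324] → after → no.
Q [167, 201] → after → no.
W [217, 289] → after → no.
Z [262, 296] → after → no.
Total: 0.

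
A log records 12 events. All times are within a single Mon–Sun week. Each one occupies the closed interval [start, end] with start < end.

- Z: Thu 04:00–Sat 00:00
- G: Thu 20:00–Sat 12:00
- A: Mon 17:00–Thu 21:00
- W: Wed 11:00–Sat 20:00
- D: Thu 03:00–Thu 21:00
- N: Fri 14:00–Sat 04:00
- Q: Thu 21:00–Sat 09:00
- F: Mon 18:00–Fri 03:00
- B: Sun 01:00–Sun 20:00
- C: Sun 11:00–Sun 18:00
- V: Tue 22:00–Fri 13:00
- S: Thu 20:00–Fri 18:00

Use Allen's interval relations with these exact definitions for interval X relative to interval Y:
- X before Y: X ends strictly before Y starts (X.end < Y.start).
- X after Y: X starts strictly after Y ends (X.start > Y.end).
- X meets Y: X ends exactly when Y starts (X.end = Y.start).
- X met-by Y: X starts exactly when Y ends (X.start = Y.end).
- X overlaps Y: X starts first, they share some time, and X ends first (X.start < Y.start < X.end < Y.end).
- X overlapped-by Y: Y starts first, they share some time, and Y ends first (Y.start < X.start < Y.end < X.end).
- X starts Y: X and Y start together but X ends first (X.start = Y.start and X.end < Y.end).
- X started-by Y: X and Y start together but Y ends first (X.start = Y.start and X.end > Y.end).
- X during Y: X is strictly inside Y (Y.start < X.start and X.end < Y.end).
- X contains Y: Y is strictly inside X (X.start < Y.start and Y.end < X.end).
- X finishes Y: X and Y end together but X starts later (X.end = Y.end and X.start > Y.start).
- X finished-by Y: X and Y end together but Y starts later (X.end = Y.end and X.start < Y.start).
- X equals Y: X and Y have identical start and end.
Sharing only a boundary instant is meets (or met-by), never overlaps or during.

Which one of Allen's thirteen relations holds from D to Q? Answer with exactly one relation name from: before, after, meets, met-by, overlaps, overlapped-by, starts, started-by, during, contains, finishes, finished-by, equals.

meets

D = [Thu 03:00, Thu 21:00]; Q = [Thu 21:00, Sat 09:00].
Compare endpoints: D.start < Q.start, D.start < Q.end, D.end = Q.start, D.end < Q.end.
That pattern is 'meets'.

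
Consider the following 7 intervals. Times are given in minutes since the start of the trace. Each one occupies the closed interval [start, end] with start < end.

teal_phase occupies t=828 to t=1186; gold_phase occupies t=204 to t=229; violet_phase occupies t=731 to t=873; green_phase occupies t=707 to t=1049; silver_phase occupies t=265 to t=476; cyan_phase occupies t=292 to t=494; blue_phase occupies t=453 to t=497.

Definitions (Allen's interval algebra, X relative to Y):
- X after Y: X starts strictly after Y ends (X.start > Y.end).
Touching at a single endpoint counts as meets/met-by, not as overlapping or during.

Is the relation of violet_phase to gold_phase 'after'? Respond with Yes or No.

violet_phase = [t=731, t=873], gold_phase = [t=204, t=229].
Actual relation of violet_phase to gold_phase: after.
Asked whether 'after' holds → Yes.

Yes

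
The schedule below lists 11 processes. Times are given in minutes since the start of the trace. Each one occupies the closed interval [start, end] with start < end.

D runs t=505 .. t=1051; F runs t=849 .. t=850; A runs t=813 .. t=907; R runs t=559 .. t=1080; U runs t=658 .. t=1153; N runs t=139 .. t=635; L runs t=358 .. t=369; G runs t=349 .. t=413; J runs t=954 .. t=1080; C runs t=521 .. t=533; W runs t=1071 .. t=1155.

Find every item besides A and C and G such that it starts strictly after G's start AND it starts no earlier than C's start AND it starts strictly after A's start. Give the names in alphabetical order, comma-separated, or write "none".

F, J, W

Conditions: its start is strictly after G's start (X.start > t=349) AND its start is no earlier than C's start (X.start >= t=521) AND its start is strictly after A's start (X.start > t=813).
D: start t=505 > t=349? ✓; start t=505 >= t=521? ✗; start t=505 > t=813? ✗ → no.
F: start t=849 > t=349? ✓; start t=849 >= t=521? ✓; start t=849 > t=813? ✓ → yes.
J: start t=954 > t=349? ✓; start t=954 >= t=521? ✓; start t=954 > t=813? ✓ → yes.
L: start t=358 > t=349? ✓; start t=358 >= t=521? ✗; start t=358 > t=813? ✗ → no.
N: start t=139 > t=349? ✗; start t=139 >= t=521? ✗; start t=139 > t=813? ✗ → no.
R: start t=559 > t=349? ✓; start t=559 >= t=521? ✓; start t=559 > t=813? ✗ → no.
U: start t=658 > t=349? ✓; start t=658 >= t=521? ✓; start t=658 > t=813? ✗ → no.
W: start t=1071 > t=349? ✓; start t=1071 >= t=521? ✓; start t=1071 > t=813? ✓ → yes.
Result: F, J, W.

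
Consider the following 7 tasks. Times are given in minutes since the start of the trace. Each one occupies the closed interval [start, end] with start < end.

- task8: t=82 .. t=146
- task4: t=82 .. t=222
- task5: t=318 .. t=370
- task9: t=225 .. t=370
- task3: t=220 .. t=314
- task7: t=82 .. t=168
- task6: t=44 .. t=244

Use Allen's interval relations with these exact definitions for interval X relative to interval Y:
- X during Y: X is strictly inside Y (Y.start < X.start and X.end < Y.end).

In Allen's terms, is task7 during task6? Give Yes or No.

Yes

task7 = [t=82, t=168], task6 = [t=44, t=244].
Actual relation of task7 to task6: during.
Asked whether 'during' holds → Yes.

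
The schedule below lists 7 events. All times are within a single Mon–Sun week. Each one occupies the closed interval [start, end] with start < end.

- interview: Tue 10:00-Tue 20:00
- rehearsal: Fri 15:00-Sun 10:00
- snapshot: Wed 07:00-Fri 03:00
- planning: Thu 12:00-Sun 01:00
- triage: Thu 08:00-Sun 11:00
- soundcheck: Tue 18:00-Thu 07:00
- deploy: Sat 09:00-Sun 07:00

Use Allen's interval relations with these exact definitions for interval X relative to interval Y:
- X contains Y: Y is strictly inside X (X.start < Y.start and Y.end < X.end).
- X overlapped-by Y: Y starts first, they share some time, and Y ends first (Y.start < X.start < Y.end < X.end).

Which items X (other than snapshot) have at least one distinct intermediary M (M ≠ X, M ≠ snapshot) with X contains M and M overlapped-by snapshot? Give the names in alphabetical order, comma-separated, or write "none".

Target snapshot = [Wed 07:00, Fri 03:00].
Intermediaries M with M overlapped-by snapshot: planning, triage.
Via planning — items with X contains planning: triage.
Via triage — items with X contains triage: none.
Union: triage.

triage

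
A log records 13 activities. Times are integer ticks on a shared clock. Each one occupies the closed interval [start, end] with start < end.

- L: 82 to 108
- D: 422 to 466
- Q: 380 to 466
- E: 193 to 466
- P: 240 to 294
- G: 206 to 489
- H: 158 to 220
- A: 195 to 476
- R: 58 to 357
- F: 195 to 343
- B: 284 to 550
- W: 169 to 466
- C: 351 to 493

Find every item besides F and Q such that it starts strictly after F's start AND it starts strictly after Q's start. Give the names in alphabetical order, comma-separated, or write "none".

D

Conditions: its start is strictly after F's start (X.start > 195) AND its start is strictly after Q's start (X.start > 380).
A: start 195 > 195? ✗; start 195 > 380? ✗ → no.
B: start 284 > 195? ✓; start 284 > 380? ✗ → no.
C: start 351 > 195? ✓; start 351 > 380? ✗ → no.
D: start 422 > 195? ✓; start 422 > 380? ✓ → yes.
E: start 193 > 195? ✗; start 193 > 380? ✗ → no.
G: start 206 > 195? ✓; start 206 > 380? ✗ → no.
H: start 158 > 195? ✗; start 158 > 380? ✗ → no.
L: start 82 > 195? ✗; start 82 > 380? ✗ → no.
P: start 240 > 195? ✓; start 240 > 380? ✗ → no.
R: start 58 > 195? ✗; start 58 > 380? ✗ → no.
W: start 169 > 195? ✗; start 169 > 380? ✗ → no.
Result: D.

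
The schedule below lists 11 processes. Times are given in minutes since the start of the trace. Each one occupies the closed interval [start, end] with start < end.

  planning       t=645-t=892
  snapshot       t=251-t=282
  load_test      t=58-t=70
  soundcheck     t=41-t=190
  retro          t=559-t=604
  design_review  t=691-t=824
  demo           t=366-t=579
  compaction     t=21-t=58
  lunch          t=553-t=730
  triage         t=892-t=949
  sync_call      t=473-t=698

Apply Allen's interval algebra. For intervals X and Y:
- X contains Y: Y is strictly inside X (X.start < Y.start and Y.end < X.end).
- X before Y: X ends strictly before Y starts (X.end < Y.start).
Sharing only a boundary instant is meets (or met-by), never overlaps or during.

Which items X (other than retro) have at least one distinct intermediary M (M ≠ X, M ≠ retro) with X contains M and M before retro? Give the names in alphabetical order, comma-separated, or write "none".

soundcheck

Target retro = [t=559, t=604].
Intermediaries M with M before retro: compaction, load_test, snapshot, soundcheck.
Via compaction — items with X contains compaction: none.
Via load_test — items with X contains load_test: soundcheck.
Via snapshot — items with X contains snapshot: none.
Via soundcheck — items with X contains soundcheck: none.
Union: soundcheck.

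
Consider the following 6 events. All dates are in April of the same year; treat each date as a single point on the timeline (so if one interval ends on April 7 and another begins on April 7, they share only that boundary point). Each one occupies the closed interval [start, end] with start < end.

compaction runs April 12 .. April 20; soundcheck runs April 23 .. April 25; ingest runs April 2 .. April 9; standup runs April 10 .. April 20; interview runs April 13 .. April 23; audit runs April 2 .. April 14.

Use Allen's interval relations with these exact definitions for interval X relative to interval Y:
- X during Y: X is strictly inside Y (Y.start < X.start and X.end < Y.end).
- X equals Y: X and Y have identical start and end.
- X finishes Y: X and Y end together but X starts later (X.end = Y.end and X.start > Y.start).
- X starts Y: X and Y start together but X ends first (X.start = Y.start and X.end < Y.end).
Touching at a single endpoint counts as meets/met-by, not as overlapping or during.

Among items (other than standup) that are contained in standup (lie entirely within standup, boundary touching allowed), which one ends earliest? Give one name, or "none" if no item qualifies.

Target standup = [April 10, April 20].
audit [April 2, April 14] → overlaps → excluded.
compaction [April 12, April 20] → finishes → candidate.
ingest [April 2, April 9] → before → excluded.
interview [April 13, April 23] → overlapped-by → excluded.
soundcheck [April 23, April 25] → after → excluded.
Among candidates, earliest end is April 20 → compaction.

compaction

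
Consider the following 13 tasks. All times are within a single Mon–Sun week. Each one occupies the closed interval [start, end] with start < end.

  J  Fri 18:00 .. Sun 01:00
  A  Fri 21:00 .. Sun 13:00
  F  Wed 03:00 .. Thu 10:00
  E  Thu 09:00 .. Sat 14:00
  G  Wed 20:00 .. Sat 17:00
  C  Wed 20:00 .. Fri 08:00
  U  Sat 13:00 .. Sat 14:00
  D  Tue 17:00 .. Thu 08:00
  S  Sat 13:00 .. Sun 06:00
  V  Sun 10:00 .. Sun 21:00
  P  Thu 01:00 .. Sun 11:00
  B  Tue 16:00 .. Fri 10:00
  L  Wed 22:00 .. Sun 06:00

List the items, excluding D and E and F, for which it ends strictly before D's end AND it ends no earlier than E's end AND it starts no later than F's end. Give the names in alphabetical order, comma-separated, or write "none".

Conditions: its end is strictly before D's end (X.end < Thu 08:00) AND its end is no earlier than E's end (X.end >= Sat 14:00) AND its start is no later than F's end (X.start <= Thu 10:00).
A: end Sun 13:00 < Thu 08:00? ✗; end Sun 13:00 >= Sat 14:00? ✓; start Fri 21:00 <= Thu 10:00? ✗ → no.
B: end Fri 10:00 < Thu 08:00? ✗; end Fri 10:00 >= Sat 14:00? ✗; start Tue 16:00 <= Thu 10:00? ✓ → no.
C: end Fri 08:00 < Thu 08:00? ✗; end Fri 08:00 >= Sat 14:00? ✗; start Wed 20:00 <= Thu 10:00? ✓ → no.
G: end Sat 17:00 < Thu 08:00? ✗; end Sat 17:00 >= Sat 14:00? ✓; start Wed 20:00 <= Thu 10:00? ✓ → no.
J: end Sun 01:00 < Thu 08:00? ✗; end Sun 01:00 >= Sat 14:00? ✓; start Fri 18:00 <= Thu 10:00? ✗ → no.
L: end Sun 06:00 < Thu 08:00? ✗; end Sun 06:00 >= Sat 14:00? ✓; start Wed 22:00 <= Thu 10:00? ✓ → no.
P: end Sun 11:00 < Thu 08:00? ✗; end Sun 11:00 >= Sat 14:00? ✓; start Thu 01:00 <= Thu 10:00? ✓ → no.
S: end Sun 06:00 < Thu 08:00? ✗; end Sun 06:00 >= Sat 14:00? ✓; start Sat 13:00 <= Thu 10:00? ✗ → no.
U: end Sat 14:00 < Thu 08:00? ✗; end Sat 14:00 >= Sat 14:00? ✓; start Sat 13:00 <= Thu 10:00? ✗ → no.
V: end Sun 21:00 < Thu 08:00? ✗; end Sun 21:00 >= Sat 14:00? ✓; start Sun 10:00 <= Thu 10:00? ✗ → no.
Result: none.

none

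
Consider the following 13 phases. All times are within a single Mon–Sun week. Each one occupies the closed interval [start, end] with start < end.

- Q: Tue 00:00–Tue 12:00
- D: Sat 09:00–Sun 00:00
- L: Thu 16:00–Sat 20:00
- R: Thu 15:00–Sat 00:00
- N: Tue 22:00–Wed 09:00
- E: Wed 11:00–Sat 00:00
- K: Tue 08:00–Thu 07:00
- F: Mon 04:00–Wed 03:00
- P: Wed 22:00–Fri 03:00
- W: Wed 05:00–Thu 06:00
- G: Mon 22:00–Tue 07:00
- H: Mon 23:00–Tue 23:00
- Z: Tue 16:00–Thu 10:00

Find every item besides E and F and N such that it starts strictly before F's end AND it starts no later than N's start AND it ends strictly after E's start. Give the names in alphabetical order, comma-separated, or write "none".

K, Z

Conditions: its start is strictly before F's end (X.start < Wed 03:00) AND its start is no later than N's start (X.start <= Tue 22:00) AND its end is strictly after E's start (X.end > Wed 11:00).
D: start Sat 09:00 < Wed 03:00? ✗; start Sat 09:00 <= Tue 22:00? ✗; end Sun 00:00 > Wed 11:00? ✓ → no.
G: start Mon 22:00 < Wed 03:00? ✓; start Mon 22:00 <= Tue 22:00? ✓; end Tue 07:00 > Wed 11:00? ✗ → no.
H: start Mon 23:00 < Wed 03:00? ✓; start Mon 23:00 <= Tue 22:00? ✓; end Tue 23:00 > Wed 11:00? ✗ → no.
K: start Tue 08:00 < Wed 03:00? ✓; start Tue 08:00 <= Tue 22:00? ✓; end Thu 07:00 > Wed 11:00? ✓ → yes.
L: start Thu 16:00 < Wed 03:00? ✗; start Thu 16:00 <= Tue 22:00? ✗; end Sat 20:00 > Wed 11:00? ✓ → no.
P: start Wed 22:00 < Wed 03:00? ✗; start Wed 22:00 <= Tue 22:00? ✗; end Fri 03:00 > Wed 11:00? ✓ → no.
Q: start Tue 00:00 < Wed 03:00? ✓; start Tue 00:00 <= Tue 22:00? ✓; end Tue 12:00 > Wed 11:00? ✗ → no.
R: start Thu 15:00 < Wed 03:00? ✗; start Thu 15:00 <= Tue 22:00? ✗; end Sat 00:00 > Wed 11:00? ✓ → no.
W: start Wed 05:00 < Wed 03:00? ✗; start Wed 05:00 <= Tue 22:00? ✗; end Thu 06:00 > Wed 11:00? ✓ → no.
Z: start Tue 16:00 < Wed 03:00? ✓; start Tue 16:00 <= Tue 22:00? ✓; end Thu 10:00 > Wed 11:00? ✓ → yes.
Result: K, Z.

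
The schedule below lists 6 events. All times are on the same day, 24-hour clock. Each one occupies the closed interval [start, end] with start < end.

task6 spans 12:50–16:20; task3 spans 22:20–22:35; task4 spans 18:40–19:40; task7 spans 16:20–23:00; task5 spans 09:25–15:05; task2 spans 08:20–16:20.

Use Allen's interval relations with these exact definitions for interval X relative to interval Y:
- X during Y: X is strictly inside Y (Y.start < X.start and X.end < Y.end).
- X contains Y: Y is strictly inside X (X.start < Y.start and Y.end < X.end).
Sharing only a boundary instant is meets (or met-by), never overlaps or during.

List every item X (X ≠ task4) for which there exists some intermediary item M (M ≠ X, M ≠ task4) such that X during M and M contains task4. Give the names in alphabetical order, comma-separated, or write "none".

task3

Target task4 = [18:40, 19:40].
Intermediaries M with M contains task4: task7.
Via task7 — items with X during task7: task3.
Union: task3.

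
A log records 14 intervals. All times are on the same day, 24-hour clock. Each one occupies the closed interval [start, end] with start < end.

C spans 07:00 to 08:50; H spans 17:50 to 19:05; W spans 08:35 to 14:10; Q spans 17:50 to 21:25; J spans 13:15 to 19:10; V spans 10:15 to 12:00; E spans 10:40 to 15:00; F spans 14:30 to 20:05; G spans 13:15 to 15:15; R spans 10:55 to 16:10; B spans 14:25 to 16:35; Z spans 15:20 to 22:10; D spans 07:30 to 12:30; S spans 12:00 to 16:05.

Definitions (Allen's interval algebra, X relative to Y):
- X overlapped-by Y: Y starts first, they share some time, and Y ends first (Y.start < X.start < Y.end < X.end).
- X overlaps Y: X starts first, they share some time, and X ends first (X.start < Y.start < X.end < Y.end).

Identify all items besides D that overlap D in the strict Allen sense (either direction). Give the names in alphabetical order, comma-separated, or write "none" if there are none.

Target D = [07:30, 12:30].
B [14:25, 16:35] → after → no.
C [07:00, 08:50] → overlaps → yes.
E [10:40, 15:00] → overlapped-by → yes.
F [14:30, 20:05] → after → no.
G [13:15, 15:15] → after → no.
H [17:50, 19:05] → after → no.
J [13:15, 19:10] → after → no.
Q [17:50, 21:25] → after → no.
R [10:55, 16:10] → overlapped-by → yes.
S [12:00, 16:05] → overlapped-by → yes.
V [10:15, 12:00] → during → no.
W [08:35, 14:10] → overlapped-by → yes.
Z [15:20, 22:10] → after → no.
Result: C, E, R, S, W.

C, E, R, S, W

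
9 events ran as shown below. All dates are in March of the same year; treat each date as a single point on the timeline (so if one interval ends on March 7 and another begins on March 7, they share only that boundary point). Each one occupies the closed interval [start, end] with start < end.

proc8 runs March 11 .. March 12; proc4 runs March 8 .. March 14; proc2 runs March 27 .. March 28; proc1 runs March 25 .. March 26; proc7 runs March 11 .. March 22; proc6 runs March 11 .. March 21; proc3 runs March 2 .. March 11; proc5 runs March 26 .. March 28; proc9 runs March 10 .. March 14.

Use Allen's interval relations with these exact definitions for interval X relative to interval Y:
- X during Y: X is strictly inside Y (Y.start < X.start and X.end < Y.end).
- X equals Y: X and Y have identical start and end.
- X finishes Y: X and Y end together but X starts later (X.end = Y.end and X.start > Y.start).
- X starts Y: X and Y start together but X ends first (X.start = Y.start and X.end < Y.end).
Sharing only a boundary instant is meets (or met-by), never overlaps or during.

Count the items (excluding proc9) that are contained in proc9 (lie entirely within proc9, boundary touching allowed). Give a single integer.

1

Target proc9 = [March 10, March 14].
proc1 [March 25, March 26] → after → no.
proc2 [March 27, March 28] → after → no.
proc3 [March 2, March 11] → overlaps → no.
proc4 [March 8, March 14] → finished-by → no.
proc5 [March 26, March 28] → after → no.
proc6 [March 11, March 21] → overlapped-by → no.
proc7 [March 11, March 22] → overlapped-by → no.
proc8 [March 11, March 12] → during → counts.
Total: 1.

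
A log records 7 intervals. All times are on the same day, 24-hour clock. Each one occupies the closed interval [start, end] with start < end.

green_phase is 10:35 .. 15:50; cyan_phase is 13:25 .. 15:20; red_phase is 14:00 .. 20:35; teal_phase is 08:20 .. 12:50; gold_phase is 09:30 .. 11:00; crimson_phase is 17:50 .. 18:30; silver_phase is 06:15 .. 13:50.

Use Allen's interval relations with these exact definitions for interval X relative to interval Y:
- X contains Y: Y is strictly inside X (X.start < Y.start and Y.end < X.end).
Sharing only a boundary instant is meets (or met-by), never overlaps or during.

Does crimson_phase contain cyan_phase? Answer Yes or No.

crimson_phase = [17:50, 18:30], cyan_phase = [13:25, 15:20].
Actual relation of crimson_phase to cyan_phase: after.
Asked whether 'contains' holds → No.

No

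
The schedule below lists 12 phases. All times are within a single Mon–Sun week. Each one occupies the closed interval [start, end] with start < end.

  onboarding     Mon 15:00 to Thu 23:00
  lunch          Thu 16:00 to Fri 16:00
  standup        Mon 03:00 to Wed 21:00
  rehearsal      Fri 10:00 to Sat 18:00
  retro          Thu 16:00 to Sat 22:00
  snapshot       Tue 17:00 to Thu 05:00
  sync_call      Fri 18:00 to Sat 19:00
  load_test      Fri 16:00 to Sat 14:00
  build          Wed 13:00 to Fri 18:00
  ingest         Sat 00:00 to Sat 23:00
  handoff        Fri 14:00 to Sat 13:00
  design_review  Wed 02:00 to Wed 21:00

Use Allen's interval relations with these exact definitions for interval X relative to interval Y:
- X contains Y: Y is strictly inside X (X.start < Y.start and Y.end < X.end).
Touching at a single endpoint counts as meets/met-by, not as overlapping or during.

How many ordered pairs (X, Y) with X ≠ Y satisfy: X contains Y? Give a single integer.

Checking all 132 ordered pairs for relation 'contains'; matching pairs in alphabetical order:
(build, lunch): build contains lunch ✓
(onboarding, design_review): onboarding contains design_review ✓
(onboarding, snapshot): onboarding contains snapshot ✓
(rehearsal, handoff): rehearsal contains handoff ✓
(rehearsal, load_test): rehearsal contains load_test ✓
(retro, handoff): retro contains handoff ✓
(retro, load_test): retro contains load_test ✓
(retro, rehearsal): retro contains rehearsal ✓
(retro, sync_call): retro contains sync_call ✓
(snapshot, design_review): snapshot contains design_review ✓
Count: 10.

10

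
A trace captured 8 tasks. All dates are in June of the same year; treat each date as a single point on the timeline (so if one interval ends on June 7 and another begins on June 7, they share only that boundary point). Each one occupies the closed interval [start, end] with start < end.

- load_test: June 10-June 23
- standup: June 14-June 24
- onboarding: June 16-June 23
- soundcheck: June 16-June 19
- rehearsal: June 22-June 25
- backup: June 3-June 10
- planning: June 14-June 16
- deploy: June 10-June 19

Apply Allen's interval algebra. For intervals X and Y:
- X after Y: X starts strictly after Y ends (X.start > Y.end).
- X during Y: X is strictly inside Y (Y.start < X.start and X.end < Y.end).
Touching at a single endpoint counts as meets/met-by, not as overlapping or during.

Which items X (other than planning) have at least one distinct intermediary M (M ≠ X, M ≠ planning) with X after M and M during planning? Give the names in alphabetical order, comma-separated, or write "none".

none

Target planning = [June 14, June 16].
Intermediaries M with M during planning: none.
Union: none.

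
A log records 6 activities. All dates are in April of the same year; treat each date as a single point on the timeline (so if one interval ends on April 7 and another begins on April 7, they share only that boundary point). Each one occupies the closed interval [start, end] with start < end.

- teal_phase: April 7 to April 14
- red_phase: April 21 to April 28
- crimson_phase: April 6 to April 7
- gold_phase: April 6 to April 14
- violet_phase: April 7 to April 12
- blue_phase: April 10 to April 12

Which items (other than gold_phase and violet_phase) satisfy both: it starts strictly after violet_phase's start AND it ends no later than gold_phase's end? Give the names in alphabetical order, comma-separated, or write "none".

blue_phase

Conditions: its start is strictly after violet_phase's start (X.start > April 7) AND its end is no later than gold_phase's end (X.end <= April 14).
blue_phase: start April 10 > April 7? ✓; end April 12 <= April 14? ✓ → yes.
crimson_phase: start April 6 > April 7? ✗; end April 7 <= April 14? ✓ → no.
red_phase: start April 21 > April 7? ✓; end April 28 <= April 14? ✗ → no.
teal_phase: start April 7 > April 7? ✗; end April 14 <= April 14? ✓ → no.
Result: blue_phase.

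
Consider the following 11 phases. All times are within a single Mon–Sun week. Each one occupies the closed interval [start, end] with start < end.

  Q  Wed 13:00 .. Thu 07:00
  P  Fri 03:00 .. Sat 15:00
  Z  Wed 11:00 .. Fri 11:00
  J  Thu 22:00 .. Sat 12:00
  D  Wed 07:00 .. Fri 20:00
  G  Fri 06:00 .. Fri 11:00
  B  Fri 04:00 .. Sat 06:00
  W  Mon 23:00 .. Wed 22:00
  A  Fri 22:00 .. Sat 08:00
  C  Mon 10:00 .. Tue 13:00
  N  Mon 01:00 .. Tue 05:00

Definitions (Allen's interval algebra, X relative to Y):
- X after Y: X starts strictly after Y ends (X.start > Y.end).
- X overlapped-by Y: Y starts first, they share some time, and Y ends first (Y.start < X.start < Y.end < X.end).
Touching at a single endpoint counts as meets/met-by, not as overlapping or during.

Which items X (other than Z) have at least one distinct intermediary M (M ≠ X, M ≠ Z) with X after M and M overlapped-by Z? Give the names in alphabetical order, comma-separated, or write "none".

none

Target Z = [Wed 11:00, Fri 11:00].
Intermediaries M with M overlapped-by Z: B, J, P.
Via B — items with X after B: none.
Via J — items with X after J: none.
Via P — items with X after P: none.
Union: none.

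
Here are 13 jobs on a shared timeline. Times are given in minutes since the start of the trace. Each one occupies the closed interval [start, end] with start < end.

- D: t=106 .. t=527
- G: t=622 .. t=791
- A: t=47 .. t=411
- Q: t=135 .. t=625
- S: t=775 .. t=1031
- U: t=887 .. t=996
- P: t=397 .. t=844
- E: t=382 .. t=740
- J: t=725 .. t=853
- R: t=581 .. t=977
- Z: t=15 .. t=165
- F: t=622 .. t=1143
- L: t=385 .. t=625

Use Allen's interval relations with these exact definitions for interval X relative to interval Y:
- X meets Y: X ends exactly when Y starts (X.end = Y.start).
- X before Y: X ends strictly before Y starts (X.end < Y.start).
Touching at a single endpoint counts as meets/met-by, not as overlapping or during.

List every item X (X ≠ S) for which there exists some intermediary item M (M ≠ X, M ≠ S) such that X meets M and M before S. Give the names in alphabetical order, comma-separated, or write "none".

Target S = [t=775, t=1031].
Intermediaries M with M before S: A, D, E, L, Q, Z.
Via A — items with X meets A: none.
Via D — items with X meets D: none.
Via E — items with X meets E: none.
Via L — items with X meets L: none.
Via Q — items with X meets Q: none.
Via Z — items with X meets Z: none.
Union: none.

none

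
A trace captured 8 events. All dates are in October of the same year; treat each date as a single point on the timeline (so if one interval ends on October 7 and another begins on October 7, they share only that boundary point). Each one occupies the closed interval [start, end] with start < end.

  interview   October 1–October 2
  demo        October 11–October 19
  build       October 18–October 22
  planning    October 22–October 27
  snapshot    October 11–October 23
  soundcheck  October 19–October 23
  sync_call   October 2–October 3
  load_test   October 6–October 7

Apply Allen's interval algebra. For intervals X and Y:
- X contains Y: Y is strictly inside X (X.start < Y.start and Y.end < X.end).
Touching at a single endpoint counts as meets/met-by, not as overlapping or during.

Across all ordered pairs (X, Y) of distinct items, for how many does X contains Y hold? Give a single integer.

Checking all 56 ordered pairs for relation 'contains'; matching pairs in alphabetical order:
(snapshot, build): snapshot contains build ✓
Count: 1.

1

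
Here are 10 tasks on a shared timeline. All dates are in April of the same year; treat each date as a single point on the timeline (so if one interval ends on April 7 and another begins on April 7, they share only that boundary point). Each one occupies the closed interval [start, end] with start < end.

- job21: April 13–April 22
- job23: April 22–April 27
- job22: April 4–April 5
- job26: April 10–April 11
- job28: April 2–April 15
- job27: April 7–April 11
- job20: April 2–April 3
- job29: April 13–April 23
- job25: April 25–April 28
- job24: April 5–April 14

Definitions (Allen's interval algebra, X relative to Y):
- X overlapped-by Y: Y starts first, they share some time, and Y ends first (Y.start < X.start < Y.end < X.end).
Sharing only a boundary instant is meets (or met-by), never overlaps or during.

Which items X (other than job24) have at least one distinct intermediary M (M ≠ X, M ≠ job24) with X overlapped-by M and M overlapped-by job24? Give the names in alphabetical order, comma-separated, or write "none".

Target job24 = [April 5, April 14].
Intermediaries M with M overlapped-by job24: job21, job29.
Via job21 — items with X overlapped-by job21: none.
Via job29 — items with X overlapped-by job29: job23.
Union: job23.

job23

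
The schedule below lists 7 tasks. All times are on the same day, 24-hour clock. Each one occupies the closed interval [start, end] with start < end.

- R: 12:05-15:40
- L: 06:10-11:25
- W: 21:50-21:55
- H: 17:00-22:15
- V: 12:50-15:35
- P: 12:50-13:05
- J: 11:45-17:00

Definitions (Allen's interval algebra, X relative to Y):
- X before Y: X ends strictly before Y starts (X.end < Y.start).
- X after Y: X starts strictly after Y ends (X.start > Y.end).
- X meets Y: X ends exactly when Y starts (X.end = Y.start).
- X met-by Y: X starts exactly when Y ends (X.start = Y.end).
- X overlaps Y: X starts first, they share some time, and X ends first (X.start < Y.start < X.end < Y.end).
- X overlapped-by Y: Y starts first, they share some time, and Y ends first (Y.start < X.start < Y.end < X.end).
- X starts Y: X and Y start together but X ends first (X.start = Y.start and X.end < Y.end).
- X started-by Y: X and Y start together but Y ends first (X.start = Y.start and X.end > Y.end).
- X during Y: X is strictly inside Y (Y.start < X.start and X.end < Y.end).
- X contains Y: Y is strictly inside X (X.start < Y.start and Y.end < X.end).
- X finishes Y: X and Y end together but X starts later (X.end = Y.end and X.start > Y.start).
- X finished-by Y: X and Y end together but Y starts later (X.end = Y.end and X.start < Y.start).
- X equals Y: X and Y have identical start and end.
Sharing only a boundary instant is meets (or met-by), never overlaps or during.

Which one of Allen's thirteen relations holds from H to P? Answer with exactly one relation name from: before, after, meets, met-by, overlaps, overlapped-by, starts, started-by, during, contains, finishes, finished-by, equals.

after

H = [17:00, 22:15]; P = [12:50, 13:05].
Compare endpoints: H.start > P.start, H.start > P.end, H.end > P.start, H.end > P.end.
That pattern is 'after'.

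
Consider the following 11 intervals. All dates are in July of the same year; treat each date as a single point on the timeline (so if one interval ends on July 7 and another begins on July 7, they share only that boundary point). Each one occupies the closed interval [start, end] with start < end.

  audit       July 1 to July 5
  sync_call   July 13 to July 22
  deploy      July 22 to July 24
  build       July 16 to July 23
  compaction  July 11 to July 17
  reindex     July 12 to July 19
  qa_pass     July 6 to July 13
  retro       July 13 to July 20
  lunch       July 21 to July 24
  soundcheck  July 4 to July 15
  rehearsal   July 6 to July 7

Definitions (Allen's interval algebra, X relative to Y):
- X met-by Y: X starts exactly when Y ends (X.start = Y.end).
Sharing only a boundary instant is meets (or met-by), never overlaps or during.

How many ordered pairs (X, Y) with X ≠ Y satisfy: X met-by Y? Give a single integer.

Checking all 110 ordered pairs for relation 'met-by'; matching pairs in alphabetical order:
(deploy, sync_call): deploy met-by sync_call ✓
(retro, qa_pass): retro met-by qa_pass ✓
(sync_call, qa_pass): sync_call met-by qa_pass ✓
Count: 3.

3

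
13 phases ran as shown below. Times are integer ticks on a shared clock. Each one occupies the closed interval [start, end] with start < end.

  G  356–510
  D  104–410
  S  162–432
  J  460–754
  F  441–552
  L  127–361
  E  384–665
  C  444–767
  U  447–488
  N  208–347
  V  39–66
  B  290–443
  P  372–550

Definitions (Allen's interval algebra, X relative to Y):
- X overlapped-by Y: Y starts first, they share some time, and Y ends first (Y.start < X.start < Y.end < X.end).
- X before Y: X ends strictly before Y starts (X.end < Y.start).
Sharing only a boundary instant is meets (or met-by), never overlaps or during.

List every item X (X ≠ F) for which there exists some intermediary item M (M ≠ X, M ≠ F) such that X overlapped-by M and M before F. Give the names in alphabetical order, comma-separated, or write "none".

B, E, G, P, S

Target F = [441, 552].
Intermediaries M with M before F: D, L, N, S, V.
Via D — items with X overlapped-by D: B, E, G, P, S.
Via L — items with X overlapped-by L: B, G, S.
Via N — items with X overlapped-by N: B.
Via S — items with X overlapped-by S: B, E, G, P.
Via V — items with X overlapped-by V: none.
Union: B, E, G, P, S.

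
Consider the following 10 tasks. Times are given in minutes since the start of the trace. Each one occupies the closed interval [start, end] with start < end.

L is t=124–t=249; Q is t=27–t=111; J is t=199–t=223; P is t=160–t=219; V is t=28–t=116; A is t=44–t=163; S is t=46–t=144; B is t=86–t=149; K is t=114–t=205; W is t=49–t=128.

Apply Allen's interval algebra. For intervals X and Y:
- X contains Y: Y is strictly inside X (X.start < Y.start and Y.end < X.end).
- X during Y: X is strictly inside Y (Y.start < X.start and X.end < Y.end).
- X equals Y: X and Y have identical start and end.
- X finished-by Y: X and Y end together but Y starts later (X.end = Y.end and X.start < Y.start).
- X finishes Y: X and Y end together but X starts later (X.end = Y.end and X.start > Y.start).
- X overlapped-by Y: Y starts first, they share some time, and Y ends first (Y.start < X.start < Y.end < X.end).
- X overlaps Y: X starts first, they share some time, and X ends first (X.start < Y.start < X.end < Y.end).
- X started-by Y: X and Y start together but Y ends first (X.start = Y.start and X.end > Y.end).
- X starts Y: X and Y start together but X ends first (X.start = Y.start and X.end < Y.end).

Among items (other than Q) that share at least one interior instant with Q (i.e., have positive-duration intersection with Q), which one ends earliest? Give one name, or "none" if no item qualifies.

V

Target Q = [t=27, t=111].
A [t=44, t=163] → overlapped-by → candidate.
B [t=86, t=149] → overlapped-by → candidate.
J [t=199, t=223] → after → excluded.
K [t=114, t=205] → after → excluded.
L [t=124, t=249] → after → excluded.
P [t=160, t=219] → after → excluded.
S [t=46, t=144] → overlapped-by → candidate.
V [t=28, t=116] → overlapped-by → candidate.
W [t=49, t=128] → overlapped-by → candidate.
Among candidates, earliest end is t=116 → V.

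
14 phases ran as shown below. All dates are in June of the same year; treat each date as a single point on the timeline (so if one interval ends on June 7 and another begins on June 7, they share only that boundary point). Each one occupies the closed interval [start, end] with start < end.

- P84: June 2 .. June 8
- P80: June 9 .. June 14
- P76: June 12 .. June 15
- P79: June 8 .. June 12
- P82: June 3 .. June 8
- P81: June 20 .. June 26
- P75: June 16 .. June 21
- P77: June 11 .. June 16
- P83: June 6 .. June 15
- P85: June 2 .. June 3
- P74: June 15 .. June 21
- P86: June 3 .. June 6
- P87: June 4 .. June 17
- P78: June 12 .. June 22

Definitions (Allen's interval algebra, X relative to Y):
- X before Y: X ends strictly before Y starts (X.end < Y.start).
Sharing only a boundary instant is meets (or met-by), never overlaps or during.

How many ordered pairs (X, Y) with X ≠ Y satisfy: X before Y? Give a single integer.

Checking all 182 ordered pairs for relation 'before'; matching pairs in alphabetical order:
(P76, P75): P76 before P75 ✓
(P76, P81): P76 before P81 ✓
(P77, P81): P77 before P81 ✓
(P79, P74): P79 before P74 ✓
(P79, P75): P79 before P75 ✓
(P79, P81): P79 before P81 ✓
(P80, P74): P80 before P74 ✓
(P80, P75): P80 before P75 ✓
(P80, P81): P80 before P81 ✓
(P82, P74): P82 before P74 ✓
(P82, P75): P82 before P75 ✓
(P82, P76): P82 before P76 ✓
(P82, P77): P82 before P77 ✓
(P82, P78): P82 before P78 ✓
(P82, P80): P82 before P80 ✓
(P82, P81): P82 before P81 ✓
(P83, P75): P83 before P75 ✓
(P83, P81): P83 before P81 ✓
(P84, P74): P84 before P74 ✓
(P84, P75): P84 before P75 ✓
(P84, P76): P84 before P76 ✓
(P84, P77): P84 before P77 ✓
(P84, P78): P84 before P78 ✓
(P84, P80): P84 before P80 ✓
... plus 20 further pairs not listed.
Count: 44.

44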